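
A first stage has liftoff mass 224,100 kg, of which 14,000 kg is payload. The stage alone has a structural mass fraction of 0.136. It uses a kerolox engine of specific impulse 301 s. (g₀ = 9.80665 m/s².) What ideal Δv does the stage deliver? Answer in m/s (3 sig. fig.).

Stage wet mass = m₀ − payload = 224,100 − 14,000 = 210,100 kg.
Stage dry mass = ε × stage wet mass = 0.136 × 210,100 = 28,573.6 kg.
Burnout mass m_f = stage dry + payload = 28,573.6 + 14,000 = 42,573.6 kg.
v_e = Isp · g₀ = 301 × 9.80665 = 2951.8 m/s.
Δv = v_e · ln(224,100/42,573.6) = 2951.8 × ln(5.264) = 2951.8 × 1.6609 ≈ 4903 m/s.

Δv ≈ 4900 m/s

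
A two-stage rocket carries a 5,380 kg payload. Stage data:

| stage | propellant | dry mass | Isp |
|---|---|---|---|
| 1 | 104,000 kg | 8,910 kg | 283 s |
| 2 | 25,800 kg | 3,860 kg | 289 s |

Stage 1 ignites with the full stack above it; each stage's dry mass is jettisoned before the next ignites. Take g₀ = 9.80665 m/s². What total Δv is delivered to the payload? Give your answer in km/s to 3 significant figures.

Ignition mass of stage 1 = 104,000+8,910 + 25,800+3,860 + 5,380 = 147,950 kg.
Stage 1: m₀ = 147,950 kg, m_f = 147,950 − 104,000 = 43,950 kg; Δv = 283×9.80665×ln(3.366) = 2775.3×1.2138 ≈ 3369 m/s.
Stage 2: m₀ = 35,040 kg, m_f = 35,040 − 25,800 = 9,240 kg; Δv = 289×9.80665×ln(3.792) = 2834.1×1.3329 ≈ 3778 m/s.
Total Δv = 3369 + 3778 = 7147 m/s.

Δv ≈ 7.15 km/s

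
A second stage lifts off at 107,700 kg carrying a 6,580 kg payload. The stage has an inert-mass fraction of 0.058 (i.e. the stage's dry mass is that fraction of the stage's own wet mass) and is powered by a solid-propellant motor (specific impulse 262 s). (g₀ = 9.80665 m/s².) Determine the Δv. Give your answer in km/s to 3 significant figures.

Stage wet mass = m₀ − payload = 107,700 − 6,580 = 101,120 kg.
Stage dry mass = ε × stage wet mass = 0.058 × 101,120 = 5,864.96 kg.
Burnout mass m_f = stage dry + payload = 5,864.96 + 6,580 = 12,444.96 kg.
v_e = Isp · g₀ = 262 × 9.80665 = 2569.3 m/s.
Δv = v_e · ln(107,700/12,444.96) = 2569.3 × ln(8.654) = 2569.3 × 2.1580 ≈ 5545 m/s.

Δv ≈ 5.54 km/s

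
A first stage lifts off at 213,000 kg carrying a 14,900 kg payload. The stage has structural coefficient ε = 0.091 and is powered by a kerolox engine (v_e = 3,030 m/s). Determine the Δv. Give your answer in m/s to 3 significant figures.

Δv ≈ 5660 m/s

Stage wet mass = m₀ − payload = 213,000 − 14,900 = 198,100 kg.
Stage dry mass = ε × stage wet mass = 0.091 × 198,100 = 18,027.1 kg.
Burnout mass m_f = stage dry + payload = 18,027.1 + 14,900 = 32,927.1 kg.
Δv = v_e · ln(213,000/32,927.1) = 3030.0 × ln(6.469) = 3030.0 × 1.8670 ≈ 5657 m/s.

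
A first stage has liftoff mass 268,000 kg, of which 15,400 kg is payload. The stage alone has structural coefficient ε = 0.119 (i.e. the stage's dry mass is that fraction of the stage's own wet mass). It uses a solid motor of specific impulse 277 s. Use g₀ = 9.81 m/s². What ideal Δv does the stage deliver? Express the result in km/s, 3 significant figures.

Stage wet mass = m₀ − payload = 268,000 − 15,400 = 252,600 kg.
Stage dry mass = ε × stage wet mass = 0.119 × 252,600 = 30,059.4 kg.
Burnout mass m_f = stage dry + payload = 30,059.4 + 15,400 = 45,459.4 kg.
v_e = Isp · g₀ = 277 × 9.81 = 2717.4 m/s.
From the ideal rocket equation, Δv = v_e · ln(268,000/45,459.4) = 2717.4 × ln(5.895) = 2717.4 × 1.7742 ≈ 4821 m/s.

Δv ≈ 4.82 km/s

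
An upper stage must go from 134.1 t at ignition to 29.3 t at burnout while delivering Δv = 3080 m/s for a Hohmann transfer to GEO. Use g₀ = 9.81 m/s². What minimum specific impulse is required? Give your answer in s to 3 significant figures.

ln(m₀/m_f) = ln(134100/29300) = ln(4.577) = 1.5210.
v_e = Δv / ln(m₀/m_f) = 3080 / 1.5210 = 2025.0 m/s.
Isp = v_e / g₀ = 2025.0 / 9.81 = 206.4 s.

Isp ≈ 206 s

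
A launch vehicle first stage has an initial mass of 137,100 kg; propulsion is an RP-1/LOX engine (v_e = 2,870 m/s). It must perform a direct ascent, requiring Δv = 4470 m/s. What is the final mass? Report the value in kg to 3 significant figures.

m₀/m_f = exp(Δv / v_e) = exp(4470 / 2870.0) = exp(1.5575) = 4.7469.
m_f = m₀ / 4.7469 = 137,100 / 4.7469 = 28,882 kg.

final mass ≈ 28900 kg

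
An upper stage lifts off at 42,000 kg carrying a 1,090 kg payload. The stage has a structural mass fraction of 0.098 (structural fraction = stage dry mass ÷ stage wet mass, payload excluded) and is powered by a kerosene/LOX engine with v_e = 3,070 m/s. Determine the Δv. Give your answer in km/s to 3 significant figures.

Δv ≈ 6.47 km/s

Stage wet mass = m₀ − payload = 42,000 − 1,090 = 40,910 kg.
Stage dry mass = ε × stage wet mass = 0.098 × 40,910 = 4,009.18 kg.
Burnout mass m_f = stage dry + payload = 4,009.18 + 1,090 = 5,099.18 kg.
Δv = v_e · ln(42,000/5,099.18) = 3070.0 × ln(8.237) = 3070.0 × 2.1086 ≈ 6473 m/s.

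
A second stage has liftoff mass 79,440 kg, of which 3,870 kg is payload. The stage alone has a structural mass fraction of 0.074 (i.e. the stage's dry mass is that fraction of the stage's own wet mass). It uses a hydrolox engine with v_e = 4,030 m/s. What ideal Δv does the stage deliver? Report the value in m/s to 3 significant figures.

Stage wet mass = m₀ − payload = 79,440 − 3,870 = 75,570 kg.
Stage dry mass = ε × stage wet mass = 0.074 × 75,570 = 5,592.18 kg.
Burnout mass m_f = stage dry + payload = 5,592.18 + 3,870 = 9,462.18 kg.
Rocket equation: Δv = v_e · ln(79,440/9,462.18) = 4030.0 × ln(8.396) = 4030.0 × 2.1277 ≈ 8575 m/s.

Δv ≈ 8570 m/s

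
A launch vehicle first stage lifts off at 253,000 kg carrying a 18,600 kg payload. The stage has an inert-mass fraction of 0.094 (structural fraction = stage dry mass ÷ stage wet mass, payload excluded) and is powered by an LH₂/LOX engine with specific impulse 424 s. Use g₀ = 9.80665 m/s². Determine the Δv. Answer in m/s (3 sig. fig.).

Stage wet mass = m₀ − payload = 253,000 − 18,600 = 234,400 kg.
Stage dry mass = ε × stage wet mass = 0.094 × 234,400 = 22,033.6 kg.
Burnout mass m_f = stage dry + payload = 22,033.6 + 18,600 = 40,633.6 kg.
v_e = Isp · g₀ = 424 × 9.80665 = 4158.0 m/s.
From the ideal rocket equation, Δv = v_e · ln(253,000/40,633.6) = 4158.0 × ln(6.226) = 4158.0 × 1.8288 ≈ 7604 m/s.

Δv ≈ 7600 m/s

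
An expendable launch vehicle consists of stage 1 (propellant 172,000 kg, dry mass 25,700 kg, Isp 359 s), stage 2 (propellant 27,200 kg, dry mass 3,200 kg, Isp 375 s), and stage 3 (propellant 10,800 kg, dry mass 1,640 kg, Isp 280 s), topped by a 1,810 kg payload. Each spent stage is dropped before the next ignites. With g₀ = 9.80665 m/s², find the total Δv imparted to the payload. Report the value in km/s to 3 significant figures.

Δv ≈ 11.7 km/s

Ignition mass of stage 1 = 172,000+25,700 + 27,200+3,200 + 10,800+1,640 + 1,810 = 242,350 kg.
Stage 1: m₀ = 242,350 kg, m_f = 242,350 − 172,000 = 70,350 kg; Δv = 359×9.80665×ln(3.445) = 3520.6×1.2369 ≈ 4355 m/s.
Stage 2: m₀ = 44,650 kg, m_f = 44,650 − 27,200 = 17,450 kg; Δv = 375×9.80665×ln(2.559) = 3677.5×0.9395 ≈ 3455 m/s.
Stage 3: m₀ = 14,250 kg, m_f = 14,250 − 10,800 = 3,450 kg; Δv = 280×9.80665×ln(4.13) = 2745.9×1.4184 ≈ 3895 m/s.
Total Δv = 4355 + 3455 + 3895 = 11705 m/s.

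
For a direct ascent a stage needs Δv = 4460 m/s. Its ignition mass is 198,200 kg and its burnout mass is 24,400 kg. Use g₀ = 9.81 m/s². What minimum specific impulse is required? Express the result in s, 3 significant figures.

Isp ≈ 217 s

ln(m₀/m_f) = ln(198200/24400) = ln(8.123) = 2.0947.
By the Tsiolkovsky rocket equation, v_e = Δv / ln(m₀/m_f) = 4460 / 2.0947 = 2129.2 m/s.
Isp = v_e / g₀ = 2129.2 / 9.81 = 217.0 s.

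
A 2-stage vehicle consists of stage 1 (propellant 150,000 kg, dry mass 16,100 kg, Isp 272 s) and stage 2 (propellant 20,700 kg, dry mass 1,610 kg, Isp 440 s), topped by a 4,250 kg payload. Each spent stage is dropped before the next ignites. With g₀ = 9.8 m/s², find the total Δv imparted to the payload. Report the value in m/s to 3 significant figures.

Ignition mass of stage 1 = 150,000+16,100 + 20,700+1,610 + 4,250 = 192,660 kg.
Stage 1: m₀ = 192,660 kg, m_f = 192,660 − 150,000 = 42,660 kg; Δv = 272×9.8×ln(4.516) = 2665.6×1.5077 ≈ 4019 m/s.
Stage 2: m₀ = 26,560 kg, m_f = 26,560 − 20,700 = 5,860 kg; Δv = 440×9.8×ln(4.532) = 4312.0×1.5113 ≈ 6517 m/s.
Total Δv = 4019 + 6517 = 10536 m/s.

Δv ≈ 10500 m/s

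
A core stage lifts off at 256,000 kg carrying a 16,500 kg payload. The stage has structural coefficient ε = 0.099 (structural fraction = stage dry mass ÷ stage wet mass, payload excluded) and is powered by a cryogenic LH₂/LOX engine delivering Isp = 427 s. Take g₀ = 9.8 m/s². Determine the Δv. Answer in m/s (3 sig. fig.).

Stage wet mass = m₀ − payload = 256,000 − 16,500 = 239,500 kg.
Stage dry mass = ε × stage wet mass = 0.099 × 239,500 = 23,710.5 kg.
Burnout mass m_f = stage dry + payload = 23,710.5 + 16,500 = 40,210.5 kg.
v_e = Isp · g₀ = 427 × 9.8 = 4184.6 m/s.
Rocket equation: Δv = v_e · ln(256,000/40,210.5) = 4184.6 × ln(6.366) = 4184.6 × 1.8510 ≈ 7746 m/s.

Δv ≈ 7750 m/s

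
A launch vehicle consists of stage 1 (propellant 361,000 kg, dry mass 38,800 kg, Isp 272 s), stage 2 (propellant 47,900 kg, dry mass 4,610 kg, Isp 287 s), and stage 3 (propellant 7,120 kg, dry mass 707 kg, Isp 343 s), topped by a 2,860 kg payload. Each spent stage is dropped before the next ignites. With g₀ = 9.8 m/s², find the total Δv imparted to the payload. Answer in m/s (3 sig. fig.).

Δv ≈ 11700 m/s

Ignition mass of stage 1 = 361,000+38,800 + 47,900+4,610 + 7,120+707 + 2,860 = 462,997 kg.
Stage 1: m₀ = 462,997 kg, m_f = 462,997 − 361,000 = 101,997 kg; Δv = 272×9.8×ln(4.539) = 2665.6×1.5128 ≈ 4032 m/s.
Stage 2: m₀ = 63,197 kg, m_f = 63,197 − 47,900 = 15,297 kg; Δv = 287×9.8×ln(4.131) = 2812.6×1.4186 ≈ 3990 m/s.
Stage 3: m₀ = 10,687 kg, m_f = 10,687 − 7,120 = 3,567 kg; Δv = 343×9.8×ln(2.996) = 3361.4×1.0973 ≈ 3688 m/s.
Total Δv = 4032 + 3990 + 3688 = 11710 m/s.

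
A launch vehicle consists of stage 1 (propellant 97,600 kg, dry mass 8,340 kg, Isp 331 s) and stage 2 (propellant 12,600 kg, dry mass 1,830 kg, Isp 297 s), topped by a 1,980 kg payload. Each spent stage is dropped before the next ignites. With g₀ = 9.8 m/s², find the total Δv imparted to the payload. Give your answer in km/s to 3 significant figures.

Ignition mass of stage 1 = 97,600+8,340 + 12,600+1,830 + 1,980 = 122,350 kg.
Stage 1: m₀ = 122,350 kg, m_f = 122,350 − 97,600 = 24,750 kg; Δv = 331×9.8×ln(4.943) = 3243.8×1.5981 ≈ 5184 m/s.
Stage 2: m₀ = 16,410 kg, m_f = 16,410 − 12,600 = 3,810 kg; Δv = 297×9.8×ln(4.307) = 2910.6×1.4603 ≈ 4250 m/s.
Total Δv = 5184 + 4250 = 9434 m/s.

Δv ≈ 9.43 km/s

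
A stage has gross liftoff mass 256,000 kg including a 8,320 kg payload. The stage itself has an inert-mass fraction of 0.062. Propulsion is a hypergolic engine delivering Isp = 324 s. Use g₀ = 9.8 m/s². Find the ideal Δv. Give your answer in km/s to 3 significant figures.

Δv ≈ 7.56 km/s

Stage wet mass = m₀ − payload = 256,000 − 8,320 = 247,680 kg.
Stage dry mass = ε × stage wet mass = 0.062 × 247,680 = 15,356.2 kg.
Burnout mass m_f = stage dry + payload = 15,356.2 + 8,320 = 23,676.2 kg.
v_e = Isp · g₀ = 324 × 9.8 = 3175.2 m/s.
Rocket equation: Δv = v_e · ln(256,000/23,676.2) = 3175.2 × ln(10.81) = 3175.2 × 2.3807 ≈ 7559 m/s.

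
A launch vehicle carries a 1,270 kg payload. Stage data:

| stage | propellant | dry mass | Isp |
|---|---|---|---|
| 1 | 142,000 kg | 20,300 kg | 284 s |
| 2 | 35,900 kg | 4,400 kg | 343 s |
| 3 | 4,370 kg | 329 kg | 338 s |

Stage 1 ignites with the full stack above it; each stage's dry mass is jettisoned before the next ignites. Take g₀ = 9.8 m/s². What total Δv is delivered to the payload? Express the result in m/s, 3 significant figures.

Ignition mass of stage 1 = 142,000+20,300 + 35,900+4,400 + 4,370+329 + 1,270 = 208,569 kg.
Stage 1: m₀ = 208,569 kg, m_f = 208,569 − 142,000 = 66,569 kg; Δv = 284×9.8×ln(3.133) = 2783.2×1.1420 ≈ 3179 m/s.
Stage 2: m₀ = 46,269 kg, m_f = 46,269 − 35,900 = 10,369 kg; Δv = 343×9.8×ln(4.462) = 3361.4×1.4957 ≈ 5027 m/s.
Stage 3: m₀ = 5,969 kg, m_f = 5,969 − 4,370 = 1,599 kg; Δv = 338×9.8×ln(3.733) = 3312.4×1.3172 ≈ 4363 m/s.
Total Δv = 3179 + 5027 + 4363 = 12569 m/s.

Δv ≈ 12600 m/s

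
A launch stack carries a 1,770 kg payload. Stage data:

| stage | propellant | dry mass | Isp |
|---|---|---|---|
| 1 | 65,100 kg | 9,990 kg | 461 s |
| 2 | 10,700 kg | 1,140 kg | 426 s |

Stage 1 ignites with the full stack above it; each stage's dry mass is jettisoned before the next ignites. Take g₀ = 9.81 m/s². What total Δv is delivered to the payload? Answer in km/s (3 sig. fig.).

Ignition mass of stage 1 = 65,100+9,990 + 10,700+1,140 + 1,770 = 88,700 kg.
Stage 1: m₀ = 88,700 kg, m_f = 88,700 − 65,100 = 23,600 kg; Δv = 461×9.81×ln(3.758) = 4522.4×1.3240 ≈ 5988 m/s.
Stage 2: m₀ = 13,610 kg, m_f = 13,610 − 10,700 = 2,910 kg; Δv = 426×9.81×ln(4.677) = 4179.1×1.5427 ≈ 6447 m/s.
Total Δv = 5988 + 6447 = 12435 m/s.

Δv ≈ 12.4 km/s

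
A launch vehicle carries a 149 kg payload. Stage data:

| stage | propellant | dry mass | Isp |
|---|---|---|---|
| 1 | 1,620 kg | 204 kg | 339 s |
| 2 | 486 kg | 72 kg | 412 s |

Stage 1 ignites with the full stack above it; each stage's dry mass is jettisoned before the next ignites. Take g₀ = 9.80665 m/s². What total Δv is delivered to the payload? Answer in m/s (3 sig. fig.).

Δv ≈ 8100 m/s

Ignition mass of stage 1 = 1,620+204 + 486+72 + 149 = 2,531 kg.
Stage 1: m₀ = 2,531 kg, m_f = 2,531 − 1,620 = 911 kg; Δv = 339×9.80665×ln(2.778) = 3324.5×1.0218 ≈ 3397 m/s.
Stage 2: m₀ = 707 kg, m_f = 707 − 486 = 221 kg; Δv = 412×9.80665×ln(3.199) = 4040.3×1.1629 ≈ 4698 m/s.
Total Δv = 3397 + 4698 = 8095 m/s.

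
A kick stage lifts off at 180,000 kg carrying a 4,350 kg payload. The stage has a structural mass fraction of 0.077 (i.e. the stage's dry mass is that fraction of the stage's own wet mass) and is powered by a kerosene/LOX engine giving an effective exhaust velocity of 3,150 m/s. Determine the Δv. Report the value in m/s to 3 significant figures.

Stage wet mass = m₀ − payload = 180,000 − 4,350 = 175,650 kg.
Stage dry mass = ε × stage wet mass = 0.077 × 175,650 = 13,525.1 kg.
Burnout mass m_f = stage dry + payload = 13,525.1 + 4,350 = 17,875.1 kg.
Using Δv = v_e ln(m₀/m_f): Δv = v_e · ln(180,000/17,875.1) = 3150.0 × ln(10.07) = 3150.0 × 2.3095 ≈ 7275 m/s.

Δv ≈ 7280 m/s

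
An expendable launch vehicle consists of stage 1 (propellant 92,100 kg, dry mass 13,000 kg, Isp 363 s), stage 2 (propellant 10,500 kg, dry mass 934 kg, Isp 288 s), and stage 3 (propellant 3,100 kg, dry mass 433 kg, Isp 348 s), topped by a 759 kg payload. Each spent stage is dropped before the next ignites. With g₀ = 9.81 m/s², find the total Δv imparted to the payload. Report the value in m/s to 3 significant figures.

Δv ≈ 12600 m/s

Ignition mass of stage 1 = 92,100+13,000 + 10,500+934 + 3,100+433 + 759 = 120,826 kg.
Stage 1: m₀ = 120,826 kg, m_f = 120,826 − 92,100 = 28,726 kg; Δv = 363×9.81×ln(4.206) = 3561.0×1.4365 ≈ 5116 m/s.
Stage 2: m₀ = 15,726 kg, m_f = 15,726 − 10,500 = 5,226 kg; Δv = 288×9.81×ln(3.009) = 2825.3×1.1017 ≈ 3113 m/s.
Stage 3: m₀ = 4,292 kg, m_f = 4,292 − 3,100 = 1,192 kg; Δv = 348×9.81×ln(3.601) = 3413.9×1.2811 ≈ 4374 m/s.
Total Δv = 5116 + 3113 + 4374 = 12603 m/s.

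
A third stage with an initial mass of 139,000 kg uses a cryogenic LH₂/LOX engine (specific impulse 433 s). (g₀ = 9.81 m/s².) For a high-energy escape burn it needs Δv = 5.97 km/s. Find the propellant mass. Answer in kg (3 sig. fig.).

propellant mass ≈ 105000 kg

v_e = Isp · g₀ = 433 × 9.81 = 4247.7 m/s.
Using Δv = v_e ln(m₀/m_f): m₀/m_f = exp(Δv / v_e) = exp(5970 / 4247.7) = exp(1.4055) = 4.0774.
m_f = 139,000 / 4.0774 = 34,090.4 kg, so propellant = m₀ − m_f = 139,000 − 34,090.4 = 104,909.6 kg.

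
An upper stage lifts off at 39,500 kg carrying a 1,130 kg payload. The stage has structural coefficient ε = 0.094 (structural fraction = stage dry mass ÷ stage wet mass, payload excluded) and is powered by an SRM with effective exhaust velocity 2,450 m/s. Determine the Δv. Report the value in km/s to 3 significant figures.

Stage wet mass = m₀ − payload = 39,500 − 1,130 = 38,370 kg.
Stage dry mass = ε × stage wet mass = 0.094 × 38,370 = 3,606.78 kg.
Burnout mass m_f = stage dry + payload = 3,606.78 + 1,130 = 4,736.78 kg.
Δv = v_e · ln(39,500/4,736.78) = 2450.0 × ln(8.339) = 2450.0 × 2.1209 ≈ 5196 m/s.

Δv ≈ 5.20 km/s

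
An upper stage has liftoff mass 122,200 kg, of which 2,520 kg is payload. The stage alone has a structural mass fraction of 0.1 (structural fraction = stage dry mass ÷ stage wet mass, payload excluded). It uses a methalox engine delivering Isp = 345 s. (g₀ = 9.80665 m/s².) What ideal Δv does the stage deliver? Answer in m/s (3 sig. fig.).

Stage wet mass = m₀ − payload = 122,200 − 2,520 = 119,680 kg.
Stage dry mass = ε × stage wet mass = 0.1 × 119,680 = 11,968 kg.
Burnout mass m_f = stage dry + payload = 11,968 + 2,520 = 14,488 kg.
v_e = Isp · g₀ = 345 × 9.80665 = 3383.3 m/s.
Δv = v_e · ln(122,200/14,488) = 3383.3 × ln(8.435) = 3383.3 × 2.1323 ≈ 7214 m/s.

Δv ≈ 7210 m/s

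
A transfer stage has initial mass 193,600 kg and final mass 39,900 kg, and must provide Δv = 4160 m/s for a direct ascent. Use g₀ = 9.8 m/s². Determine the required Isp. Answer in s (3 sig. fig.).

Isp ≈ 269 s

ln(m₀/m_f) = ln(193600/39900) = ln(4.852) = 1.5794.
v_e = Δv / ln(m₀/m_f) = 4160 / 1.5794 = 2633.9 m/s.
Isp = v_e / g₀ = 2633.9 / 9.8 = 268.8 s.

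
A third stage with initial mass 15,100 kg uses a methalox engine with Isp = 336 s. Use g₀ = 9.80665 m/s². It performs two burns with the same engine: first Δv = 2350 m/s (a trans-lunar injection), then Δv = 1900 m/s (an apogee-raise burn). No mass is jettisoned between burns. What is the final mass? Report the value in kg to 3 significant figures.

final mass ≈ 4160 kg

v_e = Isp · g₀ = 336 × 9.80665 = 3295.0 m/s.
After the first burn: m = 15100 × exp(−2350/3295.0) = 15100 × 0.49008 = 7,400.21 kg.
After the second burn: m = 7,400.21 × exp(−1900/3295.0) = 7,400.21 × 0.56179 = 4,157.36 kg.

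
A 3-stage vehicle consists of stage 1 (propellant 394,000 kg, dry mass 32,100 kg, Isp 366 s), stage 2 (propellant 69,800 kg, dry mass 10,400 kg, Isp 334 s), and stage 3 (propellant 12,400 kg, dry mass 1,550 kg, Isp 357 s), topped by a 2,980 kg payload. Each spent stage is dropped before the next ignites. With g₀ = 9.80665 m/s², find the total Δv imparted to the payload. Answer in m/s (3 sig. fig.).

Δv ≈ 13800 m/s

Ignition mass of stage 1 = 394,000+32,100 + 69,800+10,400 + 12,400+1,550 + 2,980 = 523,230 kg.
Stage 1: m₀ = 523,230 kg, m_f = 523,230 − 394,000 = 129,230 kg; Δv = 366×9.80665×ln(4.049) = 3589.2×1.3984 ≈ 5019 m/s.
Stage 2: m₀ = 97,130 kg, m_f = 97,130 − 69,800 = 27,330 kg; Δv = 334×9.80665×ln(3.554) = 3275.4×1.2681 ≈ 4153 m/s.
Stage 3: m₀ = 16,930 kg, m_f = 16,930 − 12,400 = 4,530 kg; Δv = 357×9.80665×ln(3.737) = 3501.0×1.3184 ≈ 4616 m/s.
Total Δv = 5019 + 4153 + 4616 = 13788 m/s.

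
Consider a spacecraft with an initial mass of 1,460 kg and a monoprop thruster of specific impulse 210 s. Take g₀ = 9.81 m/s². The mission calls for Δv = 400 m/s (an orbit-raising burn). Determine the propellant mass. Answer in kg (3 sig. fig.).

v_e = Isp · g₀ = 210 × 9.81 = 2060.1 m/s.
By the Tsiolkovsky rocket equation, m₀/m_f = exp(Δv / v_e) = exp(400 / 2060.1) = exp(0.1942) = 1.2143.
m_f = 1,460 / 1.2143 = 1,202.34 kg, so propellant = m₀ − m_f = 1,460 − 1,202.34 = 257.66 kg.

propellant mass ≈ 258 kg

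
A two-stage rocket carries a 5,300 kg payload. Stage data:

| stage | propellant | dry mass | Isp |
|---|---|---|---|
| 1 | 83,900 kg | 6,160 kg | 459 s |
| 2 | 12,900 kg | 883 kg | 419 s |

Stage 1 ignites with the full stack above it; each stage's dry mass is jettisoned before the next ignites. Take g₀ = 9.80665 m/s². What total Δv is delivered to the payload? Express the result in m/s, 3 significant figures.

Δv ≈ 11200 m/s

Ignition mass of stage 1 = 83,900+6,160 + 12,900+883 + 5,300 = 109,143 kg.
Stage 1: m₀ = 109,143 kg, m_f = 109,143 − 83,900 = 25,243 kg; Δv = 459×9.80665×ln(4.324) = 4501.3×1.4641 ≈ 6590 m/s.
Stage 2: m₀ = 19,083 kg, m_f = 19,083 − 12,900 = 6,183 kg; Δv = 419×9.80665×ln(3.086) = 4109.0×1.1270 ≈ 4631 m/s.
Total Δv = 6590 + 4631 = 11221 m/s.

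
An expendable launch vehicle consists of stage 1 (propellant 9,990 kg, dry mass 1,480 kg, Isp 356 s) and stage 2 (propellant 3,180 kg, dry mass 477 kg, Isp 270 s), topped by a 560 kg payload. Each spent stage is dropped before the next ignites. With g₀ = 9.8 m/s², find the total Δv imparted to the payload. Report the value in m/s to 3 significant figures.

Ignition mass of stage 1 = 9,990+1,480 + 3,180+477 + 560 = 15,687 kg.
Stage 1: m₀ = 15,687 kg, m_f = 15,687 − 9,990 = 5,697 kg; Δv = 356×9.8×ln(2.754) = 3488.8×1.0129 ≈ 3534 m/s.
Stage 2: m₀ = 4,217 kg, m_f = 4,217 − 3,180 = 1,037 kg; Δv = 270×9.8×ln(4.067) = 2646.0×1.4028 ≈ 3712 m/s.
Total Δv = 3534 + 3712 = 7246 m/s.

Δv ≈ 7250 m/s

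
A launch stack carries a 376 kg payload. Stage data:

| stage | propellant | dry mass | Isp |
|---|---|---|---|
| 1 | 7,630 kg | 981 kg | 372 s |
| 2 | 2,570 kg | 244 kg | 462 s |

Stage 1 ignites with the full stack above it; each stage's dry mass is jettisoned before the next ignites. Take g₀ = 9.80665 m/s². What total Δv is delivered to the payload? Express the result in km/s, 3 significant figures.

Δv ≈ 11.2 km/s

Ignition mass of stage 1 = 7,630+981 + 2,570+244 + 376 = 11,801 kg.
Stage 1: m₀ = 11,801 kg, m_f = 11,801 − 7,630 = 4,171 kg; Δv = 372×9.80665×ln(2.829) = 3648.1×1.0400 ≈ 3794 m/s.
Stage 2: m₀ = 3,190 kg, m_f = 3,190 − 2,570 = 620 kg; Δv = 462×9.80665×ln(5.145) = 4530.7×1.6381 ≈ 7421 m/s.
Total Δv = 3794 + 7421 = 11215 m/s.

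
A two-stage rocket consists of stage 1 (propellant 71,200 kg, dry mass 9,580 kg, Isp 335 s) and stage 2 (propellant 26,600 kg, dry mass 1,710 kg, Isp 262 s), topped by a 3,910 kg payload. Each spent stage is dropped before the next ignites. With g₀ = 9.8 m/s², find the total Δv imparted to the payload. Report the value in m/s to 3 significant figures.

Ignition mass of stage 1 = 71,200+9,580 + 26,600+1,710 + 3,910 = 113,000 kg.
Stage 1: m₀ = 113,000 kg, m_f = 113,000 − 71,200 = 41,800 kg; Δv = 335×9.8×ln(2.703) = 3283.0×0.9945 ≈ 3265 m/s.
Stage 2: m₀ = 32,220 kg, m_f = 32,220 − 26,600 = 5,620 kg; Δv = 262×9.8×ln(5.733) = 2567.6×1.7463 ≈ 4484 m/s.
Total Δv = 3265 + 4484 = 7749 m/s.

Δv ≈ 7750 m/s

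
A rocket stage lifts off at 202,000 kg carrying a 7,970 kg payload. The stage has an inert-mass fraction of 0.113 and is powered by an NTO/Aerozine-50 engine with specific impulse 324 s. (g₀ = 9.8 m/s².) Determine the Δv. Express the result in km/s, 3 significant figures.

Stage wet mass = m₀ − payload = 202,000 − 7,970 = 194,030 kg.
Stage dry mass = ε × stage wet mass = 0.113 × 194,030 = 21,925.4 kg.
Burnout mass m_f = stage dry + payload = 21,925.4 + 7,970 = 29,895.4 kg.
v_e = Isp · g₀ = 324 × 9.8 = 3175.2 m/s.
Rocket equation: Δv = v_e · ln(202,000/29,895.4) = 3175.2 × ln(6.757) = 3175.2 × 1.9106 ≈ 6066 m/s.

Δv ≈ 6.07 km/s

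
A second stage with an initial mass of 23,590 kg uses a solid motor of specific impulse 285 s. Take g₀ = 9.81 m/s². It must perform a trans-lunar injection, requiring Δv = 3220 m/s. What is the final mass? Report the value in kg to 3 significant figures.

final mass ≈ 7460 kg

v_e = Isp · g₀ = 285 × 9.81 = 2795.9 m/s.
Rocket equation: m₀/m_f = exp(Δv / v_e) = exp(3220 / 2795.9) = exp(1.1517) = 3.1636.
m_f = m₀ / 3.1636 = 23,590 / 3.1636 = 7,456.69 kg.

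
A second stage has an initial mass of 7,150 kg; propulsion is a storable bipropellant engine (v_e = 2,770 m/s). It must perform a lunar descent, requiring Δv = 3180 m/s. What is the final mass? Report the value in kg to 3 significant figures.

Rocket equation: m₀/m_f = exp(Δv / v_e) = exp(3180 / 2770.0) = exp(1.1480) = 3.1519.
m_f = m₀ / 3.1519 = 7,150 / 3.1519 = 2,268.47 kg.

final mass ≈ 2270 kg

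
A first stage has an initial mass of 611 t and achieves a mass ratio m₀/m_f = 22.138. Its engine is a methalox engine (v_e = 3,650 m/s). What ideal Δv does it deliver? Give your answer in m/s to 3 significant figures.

Δv ≈ 11300 m/s

Δv = v_e · ln(22.138) = 3650.0 × 3.0973 ≈ 11305.1 m/s.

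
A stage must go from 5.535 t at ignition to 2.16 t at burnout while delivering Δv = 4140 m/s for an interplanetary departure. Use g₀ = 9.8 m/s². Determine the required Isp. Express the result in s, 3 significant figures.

ln(m₀/m_f) = ln(5535/2160) = ln(2.562) = 0.9410.
From the ideal rocket equation, v_e = Δv / ln(m₀/m_f) = 4140 / 0.9410 = 4399.7 m/s.
Isp = v_e / g₀ = 4399.7 / 9.8 = 448.9 s.

Isp ≈ 449 s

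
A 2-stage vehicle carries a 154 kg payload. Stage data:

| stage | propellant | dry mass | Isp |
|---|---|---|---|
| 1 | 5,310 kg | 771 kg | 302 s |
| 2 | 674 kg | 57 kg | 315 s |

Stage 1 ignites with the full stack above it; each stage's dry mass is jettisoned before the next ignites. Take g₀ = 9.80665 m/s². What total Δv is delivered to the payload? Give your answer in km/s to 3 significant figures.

Ignition mass of stage 1 = 5,310+771 + 674+57 + 154 = 6,966 kg.
Stage 1: m₀ = 6,966 kg, m_f = 6,966 − 5,310 = 1,656 kg; Δv = 302×9.80665×ln(4.207) = 2961.6×1.4366 ≈ 4255 m/s.
Stage 2: m₀ = 885 kg, m_f = 885 − 674 = 211 kg; Δv = 315×9.80665×ln(4.194) = 3089.1×1.4337 ≈ 4429 m/s.
Total Δv = 4255 + 4429 = 8684 m/s.

Δv ≈ 8.68 km/s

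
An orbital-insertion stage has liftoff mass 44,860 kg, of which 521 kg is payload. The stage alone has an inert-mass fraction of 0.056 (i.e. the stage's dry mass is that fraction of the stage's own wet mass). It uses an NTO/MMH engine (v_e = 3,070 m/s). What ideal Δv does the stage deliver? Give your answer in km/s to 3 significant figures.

Stage wet mass = m₀ − payload = 44,860 − 521 = 44,339 kg.
Stage dry mass = ε × stage wet mass = 0.056 × 44,339 = 2,482.98 kg.
Burnout mass m_f = stage dry + payload = 2,482.98 + 521 = 3,003.98 kg.
By the Tsiolkovsky rocket equation, Δv = v_e · ln(44,860/3,003.98) = 3070.0 × ln(14.93) = 3070.0 × 2.7036 ≈ 8300 m/s.

Δv ≈ 8.30 km/s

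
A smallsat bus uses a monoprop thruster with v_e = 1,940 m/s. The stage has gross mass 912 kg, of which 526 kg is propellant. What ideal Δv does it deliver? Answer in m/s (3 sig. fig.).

m_f = m₀ − m_prop = 912 − 526 = 386 kg.
Δv = v_e · ln(m₀/m_f) = 1940.0 × ln(2.363) = 1940.0 × 0.8598 ≈ 1668.0 m/s.

Δv ≈ 1670 m/s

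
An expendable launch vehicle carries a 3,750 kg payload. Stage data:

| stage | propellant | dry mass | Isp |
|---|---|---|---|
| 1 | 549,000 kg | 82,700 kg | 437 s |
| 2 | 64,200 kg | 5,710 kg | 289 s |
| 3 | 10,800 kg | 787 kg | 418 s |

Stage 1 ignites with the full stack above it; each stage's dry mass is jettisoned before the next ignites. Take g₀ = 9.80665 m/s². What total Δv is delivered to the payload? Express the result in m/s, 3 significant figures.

Ignition mass of stage 1 = 549,000+82,700 + 64,200+5,710 + 10,800+787 + 3,750 = 716,947 kg.
Stage 1: m₀ = 716,947 kg, m_f = 716,947 − 549,000 = 167,947 kg; Δv = 437×9.80665×ln(4.269) = 4285.5×1.4514 ≈ 6220 m/s.
Stage 2: m₀ = 85,247 kg, m_f = 85,247 − 64,200 = 21,047 kg; Δv = 289×9.80665×ln(4.05) = 2834.1×1.3988 ≈ 3964 m/s.
Stage 3: m₀ = 15,337 kg, m_f = 15,337 − 10,800 = 4,537 kg; Δv = 418×9.80665×ln(3.38) = 4099.2×1.2180 ≈ 4993 m/s.
Total Δv = 6220 + 3964 + 4993 = 15177 m/s.

Δv ≈ 15200 m/s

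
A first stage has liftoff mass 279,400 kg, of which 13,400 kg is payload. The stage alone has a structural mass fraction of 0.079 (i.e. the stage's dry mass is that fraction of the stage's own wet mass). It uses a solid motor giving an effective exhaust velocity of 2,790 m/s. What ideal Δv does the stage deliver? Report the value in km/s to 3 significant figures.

Δv ≈ 5.84 km/s

Stage wet mass = m₀ − payload = 279,400 − 13,400 = 266,000 kg.
Stage dry mass = ε × stage wet mass = 0.079 × 266,000 = 21,014 kg.
Burnout mass m_f = stage dry + payload = 21,014 + 13,400 = 34,414 kg.
From the ideal rocket equation, Δv = v_e · ln(279,400/34,414) = 2790.0 × ln(8.119) = 2790.0 × 2.0942 ≈ 5843 m/s.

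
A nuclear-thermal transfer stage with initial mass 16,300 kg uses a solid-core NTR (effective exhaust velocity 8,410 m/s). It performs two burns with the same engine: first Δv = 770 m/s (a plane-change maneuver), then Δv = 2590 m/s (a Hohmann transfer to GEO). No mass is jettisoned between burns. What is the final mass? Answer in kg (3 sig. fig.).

final mass ≈ 10900 kg

After the first burn: m = 16300 × exp(−770/8410.0) = 16300 × 0.91251 = 14,873.9 kg.
After the second burn: m = 14,873.9 × exp(−2590/8410.0) = 14,873.9 × 0.73494 = 10,931.4 kg.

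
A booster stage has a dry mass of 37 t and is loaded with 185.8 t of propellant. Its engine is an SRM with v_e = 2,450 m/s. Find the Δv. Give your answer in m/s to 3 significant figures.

Δv ≈ 4400 m/s

m₀ = m_dry + m_prop = 37 + 185.8 = 222.8 t.
Rocket equation: Δv = v_e · ln(m₀/m_f) = 2450.0 × ln(6.022) = 2450.0 × 1.7954 ≈ 4398.6 m/s.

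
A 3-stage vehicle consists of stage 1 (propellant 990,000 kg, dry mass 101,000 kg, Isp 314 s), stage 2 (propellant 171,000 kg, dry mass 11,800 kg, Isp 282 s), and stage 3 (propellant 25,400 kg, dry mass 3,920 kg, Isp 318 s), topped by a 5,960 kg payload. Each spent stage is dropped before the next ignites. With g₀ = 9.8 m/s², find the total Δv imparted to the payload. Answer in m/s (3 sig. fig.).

Ignition mass of stage 1 = 990,000+101,000 + 171,000+11,800 + 25,400+3,920 + 5,960 = 1,309,080 kg.
Stage 1: m₀ = 1,309,080 kg, m_f = 1,309,080 − 990,000 = 319,080 kg; Δv = 314×9.8×ln(4.103) = 3077.2×1.4116 ≈ 4344 m/s.
Stage 2: m₀ = 218,080 kg, m_f = 218,080 − 171,000 = 47,080 kg; Δv = 282×9.8×ln(4.632) = 2763.6×1.5330 ≈ 4237 m/s.
Stage 3: m₀ = 35,280 kg, m_f = 35,280 − 25,400 = 9,880 kg; Δv = 318×9.8×ln(3.571) = 3116.4×1.2728 ≈ 3967 m/s.
Total Δv = 4344 + 4237 + 3967 = 12548 m/s.

Δv ≈ 12500 m/s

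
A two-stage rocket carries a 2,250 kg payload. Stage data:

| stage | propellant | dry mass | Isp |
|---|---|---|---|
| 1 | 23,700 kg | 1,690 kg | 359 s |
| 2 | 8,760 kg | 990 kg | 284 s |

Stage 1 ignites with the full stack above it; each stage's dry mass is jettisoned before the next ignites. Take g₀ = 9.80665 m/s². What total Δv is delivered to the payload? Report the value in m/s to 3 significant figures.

Δv ≈ 7180 m/s

Ignition mass of stage 1 = 23,700+1,690 + 8,760+990 + 2,250 = 37,390 kg.
Stage 1: m₀ = 37,390 kg, m_f = 37,390 − 23,700 = 13,690 kg; Δv = 359×9.80665×ln(2.731) = 3520.6×1.0047 ≈ 3537 m/s.
Stage 2: m₀ = 12,000 kg, m_f = 12,000 − 8,760 = 3,240 kg; Δv = 284×9.80665×ln(3.704) = 2785.1×1.3093 ≈ 3647 m/s.
Total Δv = 3537 + 3647 = 7184 m/s.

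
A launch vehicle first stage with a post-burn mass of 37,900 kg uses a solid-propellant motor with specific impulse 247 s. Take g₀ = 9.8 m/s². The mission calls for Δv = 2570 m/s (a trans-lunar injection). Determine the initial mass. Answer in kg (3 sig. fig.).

initial mass ≈ 110000 kg

v_e = Isp · g₀ = 247 × 9.8 = 2420.6 m/s.
Rocket equation: m₀/m_f = exp(Δv / v_e) = exp(2570 / 2420.6) = exp(1.0617) = 2.8913.
m₀ = m_f × 2.8913 = 37,900 × 2.8913 = 109,580 kg.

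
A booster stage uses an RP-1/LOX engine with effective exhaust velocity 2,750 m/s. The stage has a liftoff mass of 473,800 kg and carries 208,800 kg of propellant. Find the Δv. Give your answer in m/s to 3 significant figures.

Δv ≈ 1600 m/s

m_f = m₀ − m_prop = 473,800 − 208,800 = 265,000 kg.
Rocket equation: Δv = v_e · ln(m₀/m_f) = 2750.0 × ln(1.788) = 2750.0 × 0.5811 ≈ 1597.9 m/s.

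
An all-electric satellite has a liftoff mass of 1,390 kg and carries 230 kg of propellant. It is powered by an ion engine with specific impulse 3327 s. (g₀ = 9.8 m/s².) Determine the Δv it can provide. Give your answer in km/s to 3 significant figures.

v_e = Isp · g₀ = 3327 × 9.8 = 32604.6 m/s.
m_f = m₀ − m_prop = 1,390 − 230 = 1,160 kg.
Δv = v_e · ln(m₀/m_f) = 32604.6 × ln(1.198) = 32604.6 × 0.1809 ≈ 5897.6 m/s.

Δv ≈ 5.90 km/s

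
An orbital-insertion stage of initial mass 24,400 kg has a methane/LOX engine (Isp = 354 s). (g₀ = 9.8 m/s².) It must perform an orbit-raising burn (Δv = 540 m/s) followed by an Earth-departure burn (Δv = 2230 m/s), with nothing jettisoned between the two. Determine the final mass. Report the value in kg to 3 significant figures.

v_e = Isp · g₀ = 354 × 9.8 = 3469.2 m/s.
After the first burn: m = 24400 × exp(−540/3469.2) = 24400 × 0.85585 = 20,882.7 kg.
After the second burn: m = 20,882.7 × exp(−2230/3469.2) = 20,882.7 × 0.52582 = 10,980.5 kg.

final mass ≈ 11000 kg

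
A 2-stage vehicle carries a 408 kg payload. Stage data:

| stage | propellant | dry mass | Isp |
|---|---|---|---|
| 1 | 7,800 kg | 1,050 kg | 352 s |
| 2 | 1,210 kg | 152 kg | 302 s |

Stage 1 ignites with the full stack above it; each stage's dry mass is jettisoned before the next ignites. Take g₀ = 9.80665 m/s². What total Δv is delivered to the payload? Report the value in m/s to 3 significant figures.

Ignition mass of stage 1 = 7,800+1,050 + 1,210+152 + 408 = 10,620 kg.
Stage 1: m₀ = 10,620 kg, m_f = 10,620 − 7,800 = 2,820 kg; Δv = 352×9.80665×ln(3.766) = 3451.9×1.3260 ≈ 4577 m/s.
Stage 2: m₀ = 1,770 kg, m_f = 1,770 − 1,210 = 560 kg; Δv = 302×9.80665×ln(3.161) = 2961.6×1.1508 ≈ 3408 m/s.
Total Δv = 4577 + 3408 = 7985 m/s.

Δv ≈ 7990 m/s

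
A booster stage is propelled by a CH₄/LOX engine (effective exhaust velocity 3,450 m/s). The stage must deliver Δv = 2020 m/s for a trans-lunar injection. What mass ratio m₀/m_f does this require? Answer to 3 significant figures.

mass ratio ≈ 1.80

Rocket equation: m₀/m_f = exp(Δv / v_e) = exp(2020 / 3450.0) = exp(0.5855) = 1.7959.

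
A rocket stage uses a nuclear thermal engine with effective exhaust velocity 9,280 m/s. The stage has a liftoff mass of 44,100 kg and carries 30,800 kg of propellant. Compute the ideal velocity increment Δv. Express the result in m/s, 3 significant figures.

Δv ≈ 11100 m/s

m_f = m₀ − m_prop = 44,100 − 30,800 = 13,300 kg.
Δv = v_e · ln(m₀/m_f) = 9280.0 × ln(3.316) = 9280.0 × 1.1987 ≈ 11123.9 m/s.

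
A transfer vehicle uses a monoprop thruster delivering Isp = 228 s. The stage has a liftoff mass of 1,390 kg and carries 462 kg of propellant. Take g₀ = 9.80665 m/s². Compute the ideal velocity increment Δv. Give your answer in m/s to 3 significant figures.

Δv ≈ 903 m/s

v_e = Isp · g₀ = 228 × 9.80665 = 2235.9 m/s.
m_f = m₀ − m_prop = 1,390 − 462 = 928 kg.
By the Tsiolkovsky rocket equation, Δv = v_e · ln(m₀/m_f) = 2235.9 × ln(1.498) = 2235.9 × 0.4040 ≈ 903.4 m/s.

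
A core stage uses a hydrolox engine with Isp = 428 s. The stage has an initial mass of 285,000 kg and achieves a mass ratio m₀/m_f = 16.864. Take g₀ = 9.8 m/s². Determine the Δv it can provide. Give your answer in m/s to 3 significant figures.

Δv ≈ 11800 m/s

v_e = Isp · g₀ = 428 × 9.8 = 4194.4 m/s.
From the ideal rocket equation, Δv = v_e · ln(16.864) = 4194.4 × 2.8252 ≈ 11849.9 m/s.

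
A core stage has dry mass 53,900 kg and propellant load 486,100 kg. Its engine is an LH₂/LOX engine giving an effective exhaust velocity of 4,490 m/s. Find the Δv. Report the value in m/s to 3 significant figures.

Δv ≈ 10300 m/s

m₀ = m_dry + m_prop = 53,900 + 486,100 = 540,000 kg.
Δv = v_e · ln(m₀/m_f) = 4490.0 × ln(10.02) = 4490.0 × 2.3044 ≈ 10346.9 m/s.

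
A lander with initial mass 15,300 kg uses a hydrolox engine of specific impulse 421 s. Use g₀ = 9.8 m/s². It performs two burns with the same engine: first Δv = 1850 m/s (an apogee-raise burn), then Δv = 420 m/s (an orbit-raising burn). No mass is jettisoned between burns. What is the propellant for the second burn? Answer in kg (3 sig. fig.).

v_e = Isp · g₀ = 421 × 9.8 = 4125.8 m/s.
After the first burn: m = 15300 × exp(−1850/4125.8) = 15300 × 0.63865 = 9,771.35 kg.
After the second burn: m = 9,771.35 × exp(−420/4125.8) = 9,771.35 × 0.90321 = 8,825.58 kg.
Second-burn propellant = 9,771.35 − 8,825.58 = 945.77 kg.

propellant for the second burn ≈ 946 kg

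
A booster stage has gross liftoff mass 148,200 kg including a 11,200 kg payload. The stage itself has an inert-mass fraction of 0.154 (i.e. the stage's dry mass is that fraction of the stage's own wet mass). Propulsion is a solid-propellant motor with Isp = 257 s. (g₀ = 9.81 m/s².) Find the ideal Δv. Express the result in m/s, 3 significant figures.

Stage wet mass = m₀ − payload = 148,200 − 11,200 = 137,000 kg.
Stage dry mass = ε × stage wet mass = 0.154 × 137,000 = 21,098 kg.
Burnout mass m_f = stage dry + payload = 21,098 + 11,200 = 32,298 kg.
v_e = Isp · g₀ = 257 × 9.81 = 2521.2 m/s.
By the Tsiolkovsky rocket equation, Δv = v_e · ln(148,200/32,298) = 2521.2 × ln(4.589) = 2521.2 × 1.5236 ≈ 3841 m/s.

Δv ≈ 3840 m/s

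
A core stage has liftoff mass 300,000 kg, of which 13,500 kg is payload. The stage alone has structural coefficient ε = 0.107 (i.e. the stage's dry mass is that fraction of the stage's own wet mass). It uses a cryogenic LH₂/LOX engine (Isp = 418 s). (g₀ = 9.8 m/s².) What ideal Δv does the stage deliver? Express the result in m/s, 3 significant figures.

Δv ≈ 7850 m/s

Stage wet mass = m₀ − payload = 300,000 − 13,500 = 286,500 kg.
Stage dry mass = ε × stage wet mass = 0.107 × 286,500 = 30,655.5 kg.
Burnout mass m_f = stage dry + payload = 30,655.5 + 13,500 = 44,155.5 kg.
v_e = Isp · g₀ = 418 × 9.8 = 4096.4 m/s.
Δv = v_e · ln(300,000/44,155.5) = 4096.4 × ln(6.794) = 4096.4 × 1.9161 ≈ 7849 m/s.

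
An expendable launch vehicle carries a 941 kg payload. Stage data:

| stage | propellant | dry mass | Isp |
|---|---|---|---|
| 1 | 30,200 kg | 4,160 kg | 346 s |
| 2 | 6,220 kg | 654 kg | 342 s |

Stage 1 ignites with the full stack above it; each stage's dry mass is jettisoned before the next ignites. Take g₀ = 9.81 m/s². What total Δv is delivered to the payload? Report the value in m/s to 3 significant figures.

Δv ≈ 9610 m/s

Ignition mass of stage 1 = 30,200+4,160 + 6,220+654 + 941 = 42,175 kg.
Stage 1: m₀ = 42,175 kg, m_f = 42,175 − 30,200 = 11,975 kg; Δv = 346×9.81×ln(3.522) = 3394.3×1.2590 ≈ 4273 m/s.
Stage 2: m₀ = 7,815 kg, m_f = 7,815 − 6,220 = 1,595 kg; Δv = 342×9.81×ln(4.9) = 3355.0×1.5892 ≈ 5332 m/s.
Total Δv = 4273 + 5332 = 9605 m/s.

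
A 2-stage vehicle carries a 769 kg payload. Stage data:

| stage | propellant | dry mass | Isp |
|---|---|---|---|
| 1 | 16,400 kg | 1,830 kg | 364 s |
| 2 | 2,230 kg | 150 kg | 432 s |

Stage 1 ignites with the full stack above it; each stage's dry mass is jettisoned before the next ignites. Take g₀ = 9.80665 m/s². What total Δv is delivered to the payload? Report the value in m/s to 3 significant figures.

Ignition mass of stage 1 = 16,400+1,830 + 2,230+150 + 769 = 21,379 kg.
Stage 1: m₀ = 21,379 kg, m_f = 21,379 − 16,400 = 4,979 kg; Δv = 364×9.80665×ln(4.294) = 3569.6×1.4572 ≈ 5202 m/s.
Stage 2: m₀ = 3,149 kg, m_f = 3,149 − 2,230 = 919 kg; Δv = 432×9.80665×ln(3.427) = 4236.5×1.2316 ≈ 5217 m/s.
Total Δv = 5202 + 5217 = 10419 m/s.

Δv ≈ 10400 m/s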